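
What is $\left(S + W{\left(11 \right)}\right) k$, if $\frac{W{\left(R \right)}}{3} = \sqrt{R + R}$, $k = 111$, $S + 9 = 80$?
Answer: $7881 + 333 \sqrt{22} \approx 9442.9$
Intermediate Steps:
$S = 71$ ($S = -9 + 80 = 71$)
$W{\left(R \right)} = 3 \sqrt{2} \sqrt{R}$ ($W{\left(R \right)} = 3 \sqrt{R + R} = 3 \sqrt{2 R} = 3 \sqrt{2} \sqrt{R}$)
$\left(S + W{\left(11 \right)}\right) k = \left(71 + 3 \sqrt{2} \sqrt{11}\right) 111 = \left(71 + 3 \sqrt{22}\right) 111 = 7881 + 333 \sqrt{22}$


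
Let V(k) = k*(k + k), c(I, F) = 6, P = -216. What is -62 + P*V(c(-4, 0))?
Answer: -15614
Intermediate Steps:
V(k) = 2*k² (V(k) = k*(2*k) = 2*k²)
-62 + P*V(c(-4, 0)) = -62 - 432*6² = -62 - 432*36 = -62 - 216*72 = -62 - 15552 = -15614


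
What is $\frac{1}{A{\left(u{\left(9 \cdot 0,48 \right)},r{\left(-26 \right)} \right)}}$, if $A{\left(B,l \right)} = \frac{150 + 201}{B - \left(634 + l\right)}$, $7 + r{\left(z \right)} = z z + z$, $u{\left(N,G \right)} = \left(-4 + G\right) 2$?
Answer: $- \frac{1189}{351} \approx -3.3875$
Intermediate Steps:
$u{\left(N,G \right)} = -8 + 2 G$
$r{\left(z \right)} = -7 + z + z^{2}$ ($r{\left(z \right)} = -7 + \left(z z + z\right) = -7 + \left(z^{2} + z\right) = -7 + \left(z + z^{2}\right) = -7 + z + z^{2}$)
$A{\left(B,l \right)} = \frac{351}{-634 + B - l}$
$\frac{1}{A{\left(u{\left(9 \cdot 0,48 \right)},r{\left(-26 \right)} \right)}} = \frac{1}{\left(-351\right) \frac{1}{634 - \left(33 - 676\right) - \left(-8 + 2 \cdot 48\right)}} = \frac{1}{\left(-351\right) \frac{1}{634 - -643 - \left(-8 + 96\right)}} = \frac{1}{\left(-351\right) \frac{1}{634 + 643 - 88}} = \frac{1}{\left(-351\right) \frac{1}{1189}} = \frac{1}{- \frac{351}{1189}} = - \frac{1189}{351}$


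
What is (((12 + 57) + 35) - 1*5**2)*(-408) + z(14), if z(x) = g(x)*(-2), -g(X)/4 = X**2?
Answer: -30664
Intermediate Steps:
g(X) = -4*X**2
z(x) = 8*x**2 (z(x) = -4*x**2*(-2) = 8*x**2)
(((12 + 57) + 35) - 1*5**2)*(-408) + z(14) = (((12 + 57) + 35) - 1*5**2)*(-408) + 8*14**2 = ((69 + 35) - 1*25)*(-408) + 8*196 = (104 - 25)*(-408) + 1568 = 79*(-408) + 1568 = -32232 + 1568 = -30664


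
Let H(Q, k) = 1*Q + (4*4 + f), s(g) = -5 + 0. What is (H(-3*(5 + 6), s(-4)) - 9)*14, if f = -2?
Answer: -392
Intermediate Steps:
s(g) = -5
H(Q, k) = 14 + Q (H(Q, k) = 1*Q + (4*4 - 2) = Q + (16 - 2) = Q + 14 = 14 + Q)
(H(-3*(5 + 6), s(-4)) - 9)*14 = ((14 - 3*(5 + 6)) - 9)*14 = ((14 - 3*11) - 9)*14 = ((14 - 33) - 9)*14 = (-19 - 9)*14 = -28*14 = -392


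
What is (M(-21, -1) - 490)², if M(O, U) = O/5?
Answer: 6105841/25 ≈ 2.4423e+5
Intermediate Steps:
M(O, U) = O/5 (M(O, U) = O*(⅕) = O/5)
(M(-21, -1) - 490)² = ((⅕)*(-21) - 490)² = (-21/5 - 490)² = (-2471/5)² = 6105841/25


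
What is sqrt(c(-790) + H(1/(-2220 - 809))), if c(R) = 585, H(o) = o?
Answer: 2*sqrt(1341819739)/3029 ≈ 24.187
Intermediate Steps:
sqrt(c(-790) + H(1/(-2220 - 809))) = sqrt(585 + 1/(-2220 - 809)) = sqrt(585 + 1/(-3029)) = sqrt(585 - 1/3029) = sqrt(1771964/3029) = 2*sqrt(1341819739)/3029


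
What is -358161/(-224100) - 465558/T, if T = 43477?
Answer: -29586594001/3247731900 ≈ -9.1099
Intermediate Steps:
-358161/(-224100) - 465558/T = -358161/(-224100) - 465558/43477 = -358161*(-1/224100) - 465558*1/43477 = 119387/74700 - 465558/43477 = -29586594001/3247731900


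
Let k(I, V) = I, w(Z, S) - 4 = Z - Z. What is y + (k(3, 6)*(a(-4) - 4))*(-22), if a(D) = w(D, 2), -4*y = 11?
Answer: -11/4 ≈ -2.7500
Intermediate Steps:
w(Z, S) = 4 (w(Z, S) = 4 + (Z - Z) = 4 + 0 = 4)
y = -11/4 (y = -¼*11 = -11/4 ≈ -2.7500)
a(D) = 4
y + (k(3, 6)*(a(-4) - 4))*(-22) = -11/4 + (3*(4 - 4))*(-22) = -11/4 + (3*0)*(-22) = -11/4 + 0*(-22) = -11/4 + 0 = -11/4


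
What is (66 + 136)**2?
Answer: 40804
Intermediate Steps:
(66 + 136)**2 = 202**2 = 40804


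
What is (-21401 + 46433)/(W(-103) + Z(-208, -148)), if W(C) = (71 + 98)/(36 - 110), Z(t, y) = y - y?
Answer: -1852368/169 ≈ -10961.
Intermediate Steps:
Z(t, y) = 0
W(C) = -169/74 (W(C) = 169/(-74) = 169*(-1/74) = -169/74)
(-21401 + 46433)/(W(-103) + Z(-208, -148)) = (-21401 + 46433)/(-169/74 + 0) = 25032/(-169/74) = 25032*(-74/169) = -1852368/169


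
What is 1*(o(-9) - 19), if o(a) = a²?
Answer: 62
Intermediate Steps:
1*(o(-9) - 19) = 1*((-9)² - 19) = 1*(81 - 19) = 1*62 = 62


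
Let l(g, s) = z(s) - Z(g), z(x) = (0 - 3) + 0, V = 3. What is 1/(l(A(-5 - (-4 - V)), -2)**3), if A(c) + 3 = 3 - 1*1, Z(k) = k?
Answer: -1/8 ≈ -0.12500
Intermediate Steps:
z(x) = -3 (z(x) = -3 + 0 = -3)
A(c) = -1 (A(c) = -3 + (3 - 1*1) = -3 + (3 - 1) = -3 + 2 = -1)
l(g, s) = -3 - g
1/(l(A(-5 - (-4 - V)), -2)**3) = 1/((-3 - 1*(-1))**3) = 1/((-3 + 1)**3) = 1/((-2)**3) = 1/(-8) = -1/8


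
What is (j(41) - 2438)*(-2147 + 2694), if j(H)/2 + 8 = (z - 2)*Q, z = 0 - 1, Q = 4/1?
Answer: -1355466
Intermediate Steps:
Q = 4 (Q = 4*1 = 4)
z = -1
j(H) = -40 (j(H) = -16 + 2*((-1 - 2)*4) = -16 + 2*(-3*4) = -16 + 2*(-12) = -16 - 24 = -40)
(j(41) - 2438)*(-2147 + 2694) = (-40 - 2438)*(-2147 + 2694) = -2478*547 = -1355466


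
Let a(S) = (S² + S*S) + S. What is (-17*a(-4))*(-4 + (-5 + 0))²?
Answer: -38556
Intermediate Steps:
a(S) = S + 2*S² (a(S) = (S² + S²) + S = 2*S² + S = S + 2*S²)
(-17*a(-4))*(-4 + (-5 + 0))² = (-(-68)*(1 + 2*(-4)))*(-4 + (-5 + 0))² = (-(-68)*(1 - 8))*(-4 - 5)² = -(-68)*(-7)*(-9)² = -17*28*81 = -476*81 = -38556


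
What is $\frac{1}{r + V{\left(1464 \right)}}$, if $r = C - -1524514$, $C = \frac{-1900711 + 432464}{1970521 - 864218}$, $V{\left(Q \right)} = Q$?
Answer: $\frac{100573}{153472051917} \approx 6.5532 \cdot 10^{-7}$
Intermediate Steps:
$C = - \frac{133477}{100573}$ ($C = - \frac{1468247}{1106303} = \left(-1468247\right) \frac{1}{1106303} = - \frac{133477}{100573} \approx -1.3272$)
$r = \frac{153324813045}{100573}$ ($r = - \frac{133477}{100573} - -1524514 = - \frac{133477}{100573} + 1524514 = \frac{153324813045}{100573} \approx 1.5245 \cdot 10^{6}$)
$\frac{1}{r + V{\left(1464 \right)}} = \frac{1}{\frac{153324813045}{100573} + 1464} = \frac{1}{\frac{153472051917}{100573}} = \frac{100573}{153472051917}$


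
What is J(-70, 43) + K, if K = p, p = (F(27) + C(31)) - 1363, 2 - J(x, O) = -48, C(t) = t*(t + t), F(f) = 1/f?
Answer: 16444/27 ≈ 609.04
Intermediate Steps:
C(t) = 2*t**2 (C(t) = t*(2*t) = 2*t**2)
J(x, O) = 50 (J(x, O) = 2 - 1*(-48) = 2 + 48 = 50)
p = 15094/27 (p = (1/27 + 2*31**2) - 1363 = (1/27 + 2*961) - 1363 = (1/27 + 1922) - 1363 = 51895/27 - 1363 = 15094/27 ≈ 559.04)
K = 15094/27 ≈ 559.04
J(-70, 43) + K = 50 + 15094/27 = 16444/27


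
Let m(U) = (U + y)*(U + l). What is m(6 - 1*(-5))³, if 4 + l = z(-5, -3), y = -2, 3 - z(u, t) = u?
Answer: 2460375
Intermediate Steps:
z(u, t) = 3 - u
l = 4 (l = -4 + (3 - 1*(-5)) = -4 + (3 + 5) = -4 + 8 = 4)
m(U) = (-2 + U)*(4 + U) (m(U) = (U - 2)*(U + 4) = (-2 + U)*(4 + U))
m(6 - 1*(-5))³ = (-8 + (6 - 1*(-5))² + 2*(6 - 1*(-5)))³ = (-8 + (6 + 5)² + 2*(6 + 5))³ = (-8 + 11² + 2*11)³ = (-8 + 121 + 22)³ = 135³ = 2460375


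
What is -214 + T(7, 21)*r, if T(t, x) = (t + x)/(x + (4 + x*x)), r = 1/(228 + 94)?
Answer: -1146825/5359 ≈ -214.00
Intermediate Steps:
r = 1/322 ≈ 0.0031056
T(t, x) = (t + x)/(4 + x + x²) (T(t, x) = (t + x)/(x + (4 + x²)) = (t + x)/(4 + x + x²))
-214 + T(7, 21)*r = -214 + ((7 + 21)/(4 + 21 + 21²))*(1/322) = -214 + (28/(4 + 21 + 441))*(1/322) = -214 + (28/466)*(1/322) = -214 + ((1/466)*28)*(1/322) = -214 + (14/233)*(1/322) = -214 + 1/5359 = -1146825/5359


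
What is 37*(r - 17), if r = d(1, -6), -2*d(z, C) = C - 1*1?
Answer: -999/2 ≈ -499.50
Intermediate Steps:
d(z, C) = ½ - C/2 (d(z, C) = -(C - 1*1)/2 = -(C - 1)/2 = -(-1 + C)/2 = ½ - C/2)
r = 7/2 (r = ½ - ½*(-6) = ½ + 3 = 7/2 ≈ 3.5000)
37*(r - 17) = 37*(7/2 - 17) = 37*(-27/2) = -999/2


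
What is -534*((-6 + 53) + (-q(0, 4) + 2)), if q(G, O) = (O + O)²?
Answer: 8010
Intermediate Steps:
q(G, O) = 4*O² (q(G, O) = (2*O)² = 4*O²)
-534*((-6 + 53) + (-q(0, 4) + 2)) = -534*((-6 + 53) + (-4*4² + 2)) = -534*(47 + (-4*16 + 2)) = -534*(47 + (-1*64 + 2)) = -534*(47 + (-64 + 2)) = -534*(47 - 62) = -534*(-15) = 8010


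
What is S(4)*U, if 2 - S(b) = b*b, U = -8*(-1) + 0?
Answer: -112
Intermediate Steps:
U = 8 (U = 8 + 0 = 8)
S(b) = 2 - b² (S(b) = 2 - b*b = 2 - b²)
S(4)*U = (2 - 1*4²)*8 = (2 - 1*16)*8 = (2 - 16)*8 = -14*8 = -112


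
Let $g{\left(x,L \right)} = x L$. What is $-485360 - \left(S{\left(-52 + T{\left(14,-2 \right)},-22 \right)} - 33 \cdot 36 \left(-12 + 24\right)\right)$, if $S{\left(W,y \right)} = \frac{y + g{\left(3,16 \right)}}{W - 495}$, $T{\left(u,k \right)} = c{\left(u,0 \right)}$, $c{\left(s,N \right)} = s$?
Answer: $- \frac{19315262}{41} \approx -4.711 \cdot 10^{5}$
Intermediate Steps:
$g{\left(x,L \right)} = L x$
$T{\left(u,k \right)} = u$
$S{\left(W,y \right)} = \frac{48 + y}{-495 + W}$ ($S{\left(W,y \right)} = \frac{y + 16 \cdot 3}{W - 495} = \frac{y + 48}{-495 + W} = \frac{48 + y}{-495 + W}$)
$-485360 - \left(S{\left(-52 + T{\left(14,-2 \right)},-22 \right)} - 33 \cdot 36 \left(-12 + 24\right)\right) = -485360 - \left(\frac{48 - 22}{-495 + \left(-52 + 14\right)} - 33 \cdot 36 \left(-12 + 24\right)\right) = -485360 - \left(\frac{1}{-495 - 38} \cdot 26 - 1188 \cdot 12\right) = -485360 - \left(\frac{1}{-533} \cdot 26 - 14256\right) = -485360 - \left(\left(- \frac{1}{533}\right) 26 - 14256\right) = -485360 - \left(- \frac{2}{41} - 14256\right) = -485360 - - \frac{584498}{41} = -485360 + \frac{584498}{41} = - \frac{19315262}{41}$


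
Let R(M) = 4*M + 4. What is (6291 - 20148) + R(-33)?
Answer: -13985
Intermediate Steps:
R(M) = 4 + 4*M
(6291 - 20148) + R(-33) = (6291 - 20148) + (4 + 4*(-33)) = -13857 + (4 - 132) = -13857 - 128 = -13985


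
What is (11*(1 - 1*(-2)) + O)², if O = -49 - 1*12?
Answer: 784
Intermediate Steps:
O = -61 (O = -49 - 12 = -61)
(11*(1 - 1*(-2)) + O)² = (11*(1 - 1*(-2)) - 61)² = (11*(1 + 2) - 61)² = (11*3 - 61)² = (33 - 61)² = (-28)² = 784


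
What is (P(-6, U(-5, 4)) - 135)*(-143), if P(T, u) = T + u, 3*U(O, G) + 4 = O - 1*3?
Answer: 20735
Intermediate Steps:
U(O, G) = -7/3 + O/3 (U(O, G) = -4/3 + (O - 1*3)/3 = -4/3 + (O - 3)/3 = -4/3 + (-3 + O)/3 = -4/3 + (-1 + O/3) = -7/3 + O/3)
(P(-6, U(-5, 4)) - 135)*(-143) = ((-6 + (-7/3 + (⅓)*(-5))) - 135)*(-143) = ((-6 + (-7/3 - 5/3)) - 135)*(-143) = ((-6 - 4) - 135)*(-143) = (-10 - 135)*(-143) = -145*(-143) = 20735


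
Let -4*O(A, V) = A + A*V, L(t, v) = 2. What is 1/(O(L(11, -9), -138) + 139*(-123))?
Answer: -2/34057 ≈ -5.8725e-5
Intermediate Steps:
O(A, V) = -A/4 - A*V/4 (O(A, V) = -(A + A*V)/4 = -A/4 - A*V/4)
1/(O(L(11, -9), -138) + 139*(-123)) = 1/(-1/4*2*(1 - 138) + 139*(-123)) = 1/(-1/4*2*(-137) - 17097) = 1/(137/2 - 17097) = 1/(-34057/2) = -2/34057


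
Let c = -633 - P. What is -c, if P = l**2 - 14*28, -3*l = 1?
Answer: 2170/9 ≈ 241.11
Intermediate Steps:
l = -1/3 (l = -1/3*1 = -1/3 ≈ -0.33333)
P = -3527/9 (P = (-1/3)**2 - 14*28 = 1/9 - 392 = -3527/9 ≈ -391.89)
c = -2170/9 (c = -633 - 1*(-3527/9) = -633 + 3527/9 = -2170/9 ≈ -241.11)
-c = -1*(-2170/9) = 2170/9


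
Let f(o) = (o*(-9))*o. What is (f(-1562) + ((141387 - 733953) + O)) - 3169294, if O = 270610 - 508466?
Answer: -25958312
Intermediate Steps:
O = -237856
f(o) = -9*o**2 (f(o) = (-9*o)*o = -9*o**2)
(f(-1562) + ((141387 - 733953) + O)) - 3169294 = (-9*(-1562)**2 + ((141387 - 733953) - 237856)) - 3169294 = (-9*2439844 + (-592566 - 237856)) - 3169294 = (-21958596 - 830422) - 3169294 = -22789018 - 3169294 = -25958312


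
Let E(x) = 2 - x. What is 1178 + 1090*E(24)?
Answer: -22802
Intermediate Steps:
1178 + 1090*E(24) = 1178 + 1090*(2 - 1*24) = 1178 + 1090*(2 - 24) = 1178 + 1090*(-22) = 1178 - 23980 = -22802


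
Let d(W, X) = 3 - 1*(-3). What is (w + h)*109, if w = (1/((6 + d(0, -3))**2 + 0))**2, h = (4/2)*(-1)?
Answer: -4520339/20736 ≈ -217.99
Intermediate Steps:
d(W, X) = 6 (d(W, X) = 3 + 3 = 6)
h = -2 (h = (4*(1/2))*(-1) = 2*(-1) = -2)
w = 1/20736 (w = (1/((6 + 6)**2 + 0))**2 = (1/(12**2 + 0))**2 = (1/(144 + 0))**2 = (1/144)**2 = 1/20736 ≈ 4.8225e-5)
(w + h)*109 = (1/20736 - 2)*109 = -41471/20736*109 = -4520339/20736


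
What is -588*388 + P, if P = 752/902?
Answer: -102892568/451 ≈ -2.2814e+5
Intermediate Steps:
P = 376/451 (P = 752*(1/902) = 376/451 ≈ 0.83370)
-588*388 + P = -588*388 + 376/451 = -228144 + 376/451 = -102892568/451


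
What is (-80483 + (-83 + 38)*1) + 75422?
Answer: -5106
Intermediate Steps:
(-80483 + (-83 + 38)*1) + 75422 = (-80483 - 45*1) + 75422 = (-80483 - 45) + 75422 = -80528 + 75422 = -5106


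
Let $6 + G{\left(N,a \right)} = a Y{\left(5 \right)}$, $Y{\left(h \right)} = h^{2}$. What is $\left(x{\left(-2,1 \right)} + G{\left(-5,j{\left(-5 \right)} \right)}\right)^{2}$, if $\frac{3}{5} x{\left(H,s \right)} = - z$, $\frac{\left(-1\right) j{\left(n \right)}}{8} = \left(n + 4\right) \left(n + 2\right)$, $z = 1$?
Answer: $\frac{3323329}{9} \approx 3.6926 \cdot 10^{5}$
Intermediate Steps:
$j{\left(n \right)} = - 8 \left(2 + n\right) \left(4 + n\right)$ ($j{\left(n \right)} = - 8 \left(n + 4\right) \left(n + 2\right) = - 8 \left(4 + n\right) \left(2 + n\right) = - 8 \left(2 + n\right) \left(4 + n\right)$)
$x{\left(H,s \right)} = - \frac{5}{3}$ ($x{\left(H,s \right)} = \frac{5 \left(\left(-1\right) 1\right)}{3} = \frac{5}{3} \left(-1\right) = - \frac{5}{3}$)
$G{\left(N,a \right)} = -6 + 25 a$ ($G{\left(N,a \right)} = -6 + a 5^{2} = -6 + a 25 = -6 + 25 a$)
$\left(x{\left(-2,1 \right)} + G{\left(-5,j{\left(-5 \right)} \right)}\right)^{2} = \left(- \frac{5}{3} + \left(-6 + 25 \left(-64 - -240 - 8 \left(-5\right)^{2}\right)\right)\right)^{2} = \left(- \frac{5}{3} + \left(-6 + 25 \left(-64 + 240 - 200\right)\right)\right)^{2} = \left(- \frac{5}{3} + \left(-6 + 25 \left(-24\right)\right)\right)^{2} = \left(- \frac{5}{3} - 606\right)^{2} = \left(- \frac{1823}{3}\right)^{2} = \frac{3323329}{9}$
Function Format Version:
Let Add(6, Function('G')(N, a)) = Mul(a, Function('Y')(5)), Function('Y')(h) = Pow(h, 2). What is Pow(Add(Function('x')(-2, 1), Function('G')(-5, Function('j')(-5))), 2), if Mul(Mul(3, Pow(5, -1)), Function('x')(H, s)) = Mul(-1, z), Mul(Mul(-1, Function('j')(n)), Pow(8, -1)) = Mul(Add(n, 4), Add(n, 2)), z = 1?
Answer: Rational(3323329, 9) ≈ 3.6926e+5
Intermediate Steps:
Function('j')(n) = Mul(-8, Add(2, n), Add(4, n)) (Function('j')(n) = Mul(-8, Mul(Add(n, 4), Add(n, 2))) = Mul(-8, Mul(Add(4, n), Add(2, n))) = Mul(-8, Mul(Add(2, n), Add(4, n))) = Mul(-8, Add(2, n), Add(4, n)))
Function('x')(H, s) = Rational(-5, 3) (Function('x')(H, s) = Mul(Rational(5, 3), Mul(-1, 1)) = Mul(Rational(5, 3), -1) = Rational(-5, 3))
Function('G')(N, a) = Add(-6, Mul(25, a)) (Function('G')(N, a) = Add(-6, Mul(a, Pow(5, 2))) = Add(-6, Mul(a, 25)) = Add(-6, Mul(25, a)))
Pow(Add(Function('x')(-2, 1), Function('G')(-5, Function('j')(-5))), 2) = Pow(Add(Rational(-5, 3), Add(-6, Mul(25, Add(-64, Mul(-48, -5), Mul(-8, Pow(-5, 2)))))), 2) = Pow(Add(Rational(-5, 3), Add(-6, Mul(25, Add(-64, 240, Mul(-8, 25))))), 2) = Pow(Add(Rational(-5, 3), Add(-6, Mul(25, Add(-64, 240, -200)))), 2) = Pow(Add(Rational(-5, 3), Add(-6, Mul(25, -24))), 2) = Pow(Add(Rational(-5, 3), Add(-6, -600)), 2) = Pow(Add(Rational(-5, 3), -606), 2) = Pow(Rational(-1823, 3), 2) = Rational(3323329, 9)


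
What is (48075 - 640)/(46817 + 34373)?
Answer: 9487/16238 ≈ 0.58425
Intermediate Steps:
(48075 - 640)/(46817 + 34373) = 47435/81190 = 47435*(1/81190) = 9487/16238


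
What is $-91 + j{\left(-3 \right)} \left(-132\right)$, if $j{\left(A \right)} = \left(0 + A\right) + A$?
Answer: $701$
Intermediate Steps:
$j{\left(A \right)} = 2 A$ ($j{\left(A \right)} = A + A = 2 A$)
$-91 + j{\left(-3 \right)} \left(-132\right) = -91 + 2 \left(-3\right) \left(-132\right) = -91 - -792 = -91 + 792 = 701$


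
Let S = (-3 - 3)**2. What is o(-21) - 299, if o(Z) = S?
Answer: -263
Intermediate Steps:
S = 36 (S = (-6)**2 = 36)
o(Z) = 36
o(-21) - 299 = 36 - 299 = -263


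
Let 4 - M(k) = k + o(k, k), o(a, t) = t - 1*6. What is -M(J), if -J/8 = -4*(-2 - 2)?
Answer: -266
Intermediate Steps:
o(a, t) = -6 + t (o(a, t) = t - 6 = -6 + t)
J = -128 (J = -(-32)*(-2 - 2) = -(-32)*(-4) = -8*16 = -128)
M(k) = 10 - 2*k (M(k) = 4 - (k + (-6 + k)) = 4 - (-6 + 2*k) = 4 + (6 - 2*k) = 10 - 2*k)
-M(J) = -(10 - 2*(-128)) = -(10 + 256) = -1*266 = -266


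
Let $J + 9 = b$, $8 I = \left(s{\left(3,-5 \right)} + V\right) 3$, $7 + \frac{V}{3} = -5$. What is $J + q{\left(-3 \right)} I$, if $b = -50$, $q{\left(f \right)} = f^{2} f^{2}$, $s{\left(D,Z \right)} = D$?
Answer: $- \frac{8491}{8} \approx -1061.4$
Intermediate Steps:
$V = -36$ ($V = -21 + 3 \left(-5\right) = -21 - 15 = -36$)
$q{\left(f \right)} = f^{4}$
$I = - \frac{99}{8}$ ($I = \frac{\left(3 - 36\right) 3}{8} = \frac{\left(-33\right) 3}{8} = \frac{1}{8} \left(-99\right) = - \frac{99}{8} \approx -12.375$)
$J = -59$ ($J = -9 - 50 = -59$)
$J + q{\left(-3 \right)} I = -59 + \left(-3\right)^{4} \left(- \frac{99}{8}\right) = -59 + 81 \left(- \frac{99}{8}\right) = -59 - \frac{8019}{8} = - \frac{8491}{8}$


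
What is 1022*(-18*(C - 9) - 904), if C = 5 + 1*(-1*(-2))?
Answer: -887096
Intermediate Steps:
C = 7 (C = 5 + 1*2 = 5 + 2 = 7)
1022*(-18*(C - 9) - 904) = 1022*(-18*(7 - 9) - 904) = 1022*(-18*(-2) - 904) = 1022*(36 - 904) = 1022*(-868) = -887096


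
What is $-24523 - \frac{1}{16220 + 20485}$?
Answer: $- \frac{900116716}{36705} \approx -24523.0$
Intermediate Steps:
$-24523 - \frac{1}{16220 + 20485} = -24523 - \frac{1}{36705} = - \frac{900116716}{36705}$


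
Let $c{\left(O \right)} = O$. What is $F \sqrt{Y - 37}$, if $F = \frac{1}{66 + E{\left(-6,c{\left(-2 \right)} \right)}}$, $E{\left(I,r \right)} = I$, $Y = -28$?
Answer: $\frac{i \sqrt{65}}{60} \approx 0.13437 i$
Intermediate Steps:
$F = \frac{1}{60}$ ($F = \frac{1}{66 - 6} = \frac{1}{60} \approx 0.016667$)
$F \sqrt{Y - 37} = \frac{\sqrt{-28 - 37}}{60} = \frac{\sqrt{-65}}{60} = \frac{i \sqrt{65}}{60}$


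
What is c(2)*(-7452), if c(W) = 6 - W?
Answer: -29808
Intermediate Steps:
c(2)*(-7452) = (6 - 1*2)*(-7452) = (6 - 2)*(-7452) = 4*(-7452) = -29808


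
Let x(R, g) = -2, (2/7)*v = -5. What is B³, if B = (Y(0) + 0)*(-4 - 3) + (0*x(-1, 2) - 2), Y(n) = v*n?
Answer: -8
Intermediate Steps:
v = -35/2 (v = (7/2)*(-5) = -35/2 ≈ -17.500)
Y(n) = -35*n/2
B = -2 (B = (-35/2*0 + 0)*(-4 - 3) + (0*(-2) - 2) = (0 + 0)*(-7) + (0 - 2) = 0*(-7) - 2 = 0 - 2 = -2)
B³ = (-2)³ = -8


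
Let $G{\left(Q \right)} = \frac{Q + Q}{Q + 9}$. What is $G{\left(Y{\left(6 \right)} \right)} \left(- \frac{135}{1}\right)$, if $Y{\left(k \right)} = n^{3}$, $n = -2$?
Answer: $2160$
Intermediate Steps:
$Y{\left(k \right)} = -8$ ($Y{\left(k \right)} = \left(-2\right)^{3} = -8$)
$G{\left(Q \right)} = \frac{2 Q}{9 + Q}$
$G{\left(Y{\left(6 \right)} \right)} \left(- \frac{135}{1}\right) = 2 \left(-8\right) \frac{1}{9 - 8} \left(- \frac{135}{1}\right) = 2 \left(-8\right) 1^{-1} \left(\left(-135\right) 1\right) = 2 \left(-8\right) 1 \left(-135\right) = \left(-16\right) \left(-135\right) = 2160$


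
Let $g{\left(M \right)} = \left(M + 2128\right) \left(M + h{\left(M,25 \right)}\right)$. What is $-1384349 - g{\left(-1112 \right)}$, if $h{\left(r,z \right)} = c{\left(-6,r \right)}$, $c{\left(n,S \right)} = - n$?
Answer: $-260653$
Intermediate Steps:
$h{\left(r,z \right)} = 6$ ($h{\left(r,z \right)} = \left(-1\right) \left(-6\right) = 6$)
$g{\left(M \right)} = \left(6 + M\right) \left(2128 + M\right)$ ($g{\left(M \right)} = \left(M + 2128\right) \left(M + 6\right) = \left(2128 + M\right) \left(6 + M\right) = \left(6 + M\right) \left(2128 + M\right)$)
$-1384349 - g{\left(-1112 \right)} = -1384349 - \left(12768 + \left(-1112\right)^{2} + 2134 \left(-1112\right)\right) = -1384349 - \left(12768 + 1236544 - 2373008\right) = -1384349 - -1123696 = -1384349 + 1123696 = -260653$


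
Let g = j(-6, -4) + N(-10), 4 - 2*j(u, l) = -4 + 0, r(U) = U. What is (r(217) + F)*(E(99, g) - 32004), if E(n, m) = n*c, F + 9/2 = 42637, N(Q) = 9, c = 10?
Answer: -1328934393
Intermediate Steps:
F = 85265/2 (F = -9/2 + 42637 = 85265/2 ≈ 42633.)
j(u, l) = 4 (j(u, l) = 2 - (-4 + 0)/2 = 2 - ½*(-4) = 2 + 2 = 4)
g = 13 (g = 4 + 9 = 13)
E(n, m) = 10*n (E(n, m) = n*10 = 10*n)
(r(217) + F)*(E(99, g) - 32004) = (217 + 85265/2)*(10*99 - 32004) = 85699*(990 - 32004)/2 = (85699/2)*(-31014) = -1328934393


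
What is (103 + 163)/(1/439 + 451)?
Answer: 58387/98995 ≈ 0.58980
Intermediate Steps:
(103 + 163)/(1/439 + 451) = 266/(1/439 + 451) = 266/(197990/439) = 266*(439/197990) = 58387/98995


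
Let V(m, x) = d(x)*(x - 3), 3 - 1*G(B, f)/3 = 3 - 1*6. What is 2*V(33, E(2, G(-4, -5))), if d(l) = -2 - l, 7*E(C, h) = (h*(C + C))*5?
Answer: -253572/49 ≈ -5174.9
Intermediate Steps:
G(B, f) = 18 (G(B, f) = 9 - 3*(3 - 1*6) = 9 - 3*(3 - 6) = 9 - 3*(-3) = 9 + 9 = 18)
E(C, h) = 10*C*h/7 (E(C, h) = ((h*(C + C))*5)/7 = ((h*(2*C))*5)/7 = ((2*C*h)*5)/7 = (10*C*h)/7 = 10*C*h/7)
V(m, x) = (-3 + x)*(-2 - x) (V(m, x) = (-2 - x)*(x - 3) = (-2 - x)*(-3 + x) = (-3 + x)*(-2 - x))
2*V(33, E(2, G(-4, -5))) = 2*(6 + (10/7)*2*18 - ((10/7)*2*18)²) = 2*(6 + 360/7 - (360/7)²) = 2*(6 + 360/7 - 1*129600/49) = 2*(6 + 360/7 - 129600/49) = 2*(-126786/49) = -253572/49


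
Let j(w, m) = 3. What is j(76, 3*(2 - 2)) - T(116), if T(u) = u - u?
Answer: 3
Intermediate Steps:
T(u) = 0
j(76, 3*(2 - 2)) - T(116) = 3 - 1*0 = 3 + 0 = 3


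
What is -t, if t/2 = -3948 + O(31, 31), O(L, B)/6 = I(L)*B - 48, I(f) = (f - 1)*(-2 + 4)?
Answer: -13848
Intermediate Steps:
I(f) = -2 + 2*f (I(f) = (-1 + f)*2 = -2 + 2*f)
O(L, B) = -288 + 6*B*(-2 + 2*L) (O(L, B) = 6*((-2 + 2*L)*B - 48) = 6*(B*(-2 + 2*L) - 48) = 6*(-48 + B*(-2 + 2*L)) = -288 + 6*B*(-2 + 2*L))
t = 13848 (t = 2*(-3948 + (-288 + 12*31*(-1 + 31))) = 2*(-3948 + (-288 + 12*31*30)) = 2*(-3948 + (-288 + 11160)) = 2*(-3948 + 10872) = 2*6924 = 13848)
-t = -1*13848 = -13848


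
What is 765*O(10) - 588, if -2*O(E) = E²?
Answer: -38838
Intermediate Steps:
O(E) = -E²/2
765*O(10) - 588 = 765*(-½*10²) - 588 = 765*(-½*100) - 588 = 765*(-50) - 588 = -38250 - 588 = -38838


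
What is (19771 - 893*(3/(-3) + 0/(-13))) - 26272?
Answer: -5608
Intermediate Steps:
(19771 - 893*(3/(-3) + 0/(-13))) - 26272 = (19771 - 893*(3*(-1/3) + 0*(-1/13))) - 26272 = (19771 - 893*(-1 + 0)) - 26272 = (19771 - 893*(-1)) - 26272 = (19771 + 893) - 26272 = 20664 - 26272 = -5608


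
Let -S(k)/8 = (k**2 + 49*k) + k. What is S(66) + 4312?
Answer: -56936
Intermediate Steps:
S(k) = -400*k - 8*k**2 (S(k) = -8*((k**2 + 49*k) + k) = -8*(k**2 + 50*k) = -400*k - 8*k**2)
S(66) + 4312 = -8*66*(50 + 66) + 4312 = -8*66*116 + 4312 = -61248 + 4312 = -56936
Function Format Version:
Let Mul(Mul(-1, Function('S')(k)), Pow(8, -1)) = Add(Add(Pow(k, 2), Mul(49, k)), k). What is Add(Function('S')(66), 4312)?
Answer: -56936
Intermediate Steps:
Function('S')(k) = Add(Mul(-400, k), Mul(-8, Pow(k, 2))) (Function('S')(k) = Mul(-8, Add(Add(Pow(k, 2), Mul(49, k)), k)) = Mul(-8, Add(Pow(k, 2), Mul(50, k))) = Add(Mul(-400, k), Mul(-8, Pow(k, 2))))
Add(Function('S')(66), 4312) = Add(Mul(-8, 66, Add(50, 66)), 4312) = Add(Mul(-8, 66, 116), 4312) = Add(-61248, 4312) = -56936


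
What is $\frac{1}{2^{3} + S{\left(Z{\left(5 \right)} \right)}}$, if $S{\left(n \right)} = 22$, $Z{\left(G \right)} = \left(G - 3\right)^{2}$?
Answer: $\frac{1}{30} \approx 0.033333$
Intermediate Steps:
$Z{\left(G \right)} = \left(-3 + G\right)^{2}$
$\frac{1}{2^{3} + S{\left(Z{\left(5 \right)} \right)}} = \frac{1}{2^{3} + 22} = \frac{1}{8 + 22} = \frac{1}{30}$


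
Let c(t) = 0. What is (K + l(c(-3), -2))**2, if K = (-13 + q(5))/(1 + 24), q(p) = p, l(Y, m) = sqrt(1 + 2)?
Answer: 1939/625 - 16*sqrt(3)/25 ≈ 1.9939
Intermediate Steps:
l(Y, m) = sqrt(3)
K = -8/25 (K = (-13 + 5)/(1 + 24) = -8/25 ≈ -0.32000)
(K + l(c(-3), -2))**2 = (-8/25 + sqrt(3))**2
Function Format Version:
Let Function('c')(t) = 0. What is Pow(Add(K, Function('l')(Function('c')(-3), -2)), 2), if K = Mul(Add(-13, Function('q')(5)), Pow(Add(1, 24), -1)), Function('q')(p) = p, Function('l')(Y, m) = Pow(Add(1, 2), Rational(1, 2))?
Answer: Add(Rational(1939, 625), Mul(Rational(-16, 25), Pow(3, Rational(1, 2)))) ≈ 1.9939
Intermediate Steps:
Function('l')(Y, m) = Pow(3, Rational(1, 2))
K = Rational(-8, 25) (K = Mul(Add(-13, 5), Pow(Add(1, 24), -1)) = Mul(-8, Pow(25, -1)) = Mul(-8, Rational(1, 25)) = Rational(-8, 25) ≈ -0.32000)
Pow(Add(K, Function('l')(Function('c')(-3), -2)), 2) = Pow(Add(Rational(-8, 25), Pow(3, Rational(1, 2))), 2)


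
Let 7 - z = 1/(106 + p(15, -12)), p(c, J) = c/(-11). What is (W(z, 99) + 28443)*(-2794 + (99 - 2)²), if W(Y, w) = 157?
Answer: 189189000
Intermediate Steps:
p(c, J) = -c/11 (p(c, J) = c*(-1/11) = -c/11)
z = 8046/1151 (z = 7 - 1/(106 - 1/11*15) = 7 - 1/(106 - 15/11) = 7 - 1/1151/11 = 7 - 1*11/1151 = 7 - 11/1151 = 8046/1151 ≈ 6.9904)
(W(z, 99) + 28443)*(-2794 + (99 - 2)²) = (157 + 28443)*(-2794 + (99 - 2)²) = 28600*(-2794 + 97²) = 28600*(-2794 + 9409) = 28600*6615 = 189189000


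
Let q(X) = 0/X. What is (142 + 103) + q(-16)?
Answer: 245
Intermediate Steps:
q(X) = 0
(142 + 103) + q(-16) = (142 + 103) + 0 = 245 + 0 = 245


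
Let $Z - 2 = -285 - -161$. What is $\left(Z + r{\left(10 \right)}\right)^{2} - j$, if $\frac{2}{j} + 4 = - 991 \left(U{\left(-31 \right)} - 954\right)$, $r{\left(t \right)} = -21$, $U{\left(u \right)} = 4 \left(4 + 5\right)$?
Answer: $\frac{9301575282}{454867} \approx 20449.0$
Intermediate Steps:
$U{\left(u \right)} = 36$ ($U{\left(u \right)} = 4 \cdot 9 = 36$)
$j = \frac{1}{454867}$ ($j = \frac{2}{-4 - 991 \left(36 - 954\right)} = \frac{2}{-4 - -909738} = \frac{2}{-4 + 909738} = \frac{2}{909734} = 2 \cdot \frac{1}{909734} = \frac{1}{454867} \approx 2.1984 \cdot 10^{-6}$)
$Z = -122$ ($Z = 2 - 124 = -122$)
$\left(Z + r{\left(10 \right)}\right)^{2} - j = \left(-122 - 21\right)^{2} - \frac{1}{454867} = \left(-143\right)^{2} - \frac{1}{454867} = 20449 - \frac{1}{454867} = \frac{9301575282}{454867}$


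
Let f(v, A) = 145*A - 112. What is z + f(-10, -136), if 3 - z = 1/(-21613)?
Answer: -428564176/21613 ≈ -19829.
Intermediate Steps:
f(v, A) = -112 + 145*A
z = 64840/21613 (z = 3 - 1/(-21613) = 3 - 1*(-1/21613) = 3 + 1/21613 = 64840/21613 ≈ 3.0000)
z + f(-10, -136) = 64840/21613 + (-112 + 145*(-136)) = 64840/21613 + (-112 - 19720) = 64840/21613 - 19832 = -428564176/21613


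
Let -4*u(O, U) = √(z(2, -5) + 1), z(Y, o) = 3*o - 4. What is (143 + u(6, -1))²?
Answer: 163583/8 - 429*I*√2/2 ≈ 20448.0 - 303.35*I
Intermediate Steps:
z(Y, o) = -4 + 3*o
u(O, U) = -3*I*√2/4 (u(O, U) = -√((-4 + 3*(-5)) + 1)/4 = -√((-4 - 15) + 1)/4 = -√(-19 + 1)/4 = -3*I*√2/4)
(143 + u(6, -1))² = (143 - 3*I*√2/4)²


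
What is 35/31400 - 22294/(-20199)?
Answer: 140147713/126849720 ≈ 1.1048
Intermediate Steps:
35/31400 - 22294/(-20199) = 35*(1/31400) - 22294*(-1/20199) = 7/6280 + 22294/20199 = 140147713/126849720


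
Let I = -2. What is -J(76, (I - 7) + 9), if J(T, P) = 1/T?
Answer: -1/76 ≈ -0.013158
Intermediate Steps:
-J(76, (I - 7) + 9) = -1/76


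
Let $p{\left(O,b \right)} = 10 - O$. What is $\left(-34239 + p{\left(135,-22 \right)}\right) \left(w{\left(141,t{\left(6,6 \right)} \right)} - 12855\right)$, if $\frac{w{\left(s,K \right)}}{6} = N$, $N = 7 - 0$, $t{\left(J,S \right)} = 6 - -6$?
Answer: $440305932$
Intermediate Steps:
$t{\left(J,S \right)} = 12$ ($t{\left(J,S \right)} = 6 + 6 = 12$)
$N = 7$ ($N = 7 + 0 = 7$)
$w{\left(s,K \right)} = 42$ ($w{\left(s,K \right)} = 6 \cdot 7 = 42$)
$\left(-34239 + p{\left(135,-22 \right)}\right) \left(w{\left(141,t{\left(6,6 \right)} \right)} - 12855\right) = \left(-34239 + \left(10 - 135\right)\right) \left(42 - 12855\right) = \left(-34239 + \left(10 - 135\right)\right) \left(-12813\right) = \left(-34239 - 125\right) \left(-12813\right) = \left(-34364\right) \left(-12813\right) = 440305932$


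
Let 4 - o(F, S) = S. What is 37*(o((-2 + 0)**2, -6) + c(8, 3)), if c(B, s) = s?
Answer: 481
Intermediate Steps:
o(F, S) = 4 - S
37*(o((-2 + 0)**2, -6) + c(8, 3)) = 37*((4 - 1*(-6)) + 3) = 37*((4 + 6) + 3) = 37*(10 + 3) = 37*13 = 481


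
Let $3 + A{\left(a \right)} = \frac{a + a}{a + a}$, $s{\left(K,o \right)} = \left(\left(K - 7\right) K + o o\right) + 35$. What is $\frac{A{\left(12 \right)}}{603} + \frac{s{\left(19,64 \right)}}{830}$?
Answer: $\frac{2626817}{500490} \approx 5.2485$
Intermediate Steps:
$s{\left(K,o \right)} = 35 + o^{2} + K \left(-7 + K\right)$ ($s{\left(K,o \right)} = \left(\left(-7 + K\right) K + o^{2}\right) + 35 = \left(K \left(-7 + K\right) + o^{2}\right) + 35 = \left(o^{2} + K \left(-7 + K\right)\right) + 35 = 35 + o^{2} + K \left(-7 + K\right)$)
$A{\left(a \right)} = -2$ ($A{\left(a \right)} = -3 + \frac{a + a}{a + a} = -3 + \frac{2 a}{2 a} = -3 + 2 a \frac{1}{2 a} = -3 + 1 = -2$)
$\frac{A{\left(12 \right)}}{603} + \frac{s{\left(19,64 \right)}}{830} = - \frac{2}{603} + \frac{35 + 19^{2} + 64^{2} - 133}{830} = \left(-2\right) \frac{1}{603} + \left(35 + 361 + 4096 - 133\right) \frac{1}{830} = - \frac{2}{603} + 4359 \cdot \frac{1}{830} = - \frac{2}{603} + \frac{4359}{830} = \frac{2626817}{500490}$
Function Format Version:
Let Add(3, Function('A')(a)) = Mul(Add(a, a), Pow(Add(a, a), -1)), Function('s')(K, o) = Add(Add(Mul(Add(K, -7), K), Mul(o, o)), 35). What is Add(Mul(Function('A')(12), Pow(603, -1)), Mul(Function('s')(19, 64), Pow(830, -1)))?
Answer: Rational(2626817, 500490) ≈ 5.2485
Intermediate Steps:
Function('s')(K, o) = Add(35, Pow(o, 2), Mul(K, Add(-7, K))) (Function('s')(K, o) = Add(Add(Mul(Add(-7, K), K), Pow(o, 2)), 35) = Add(Add(Mul(K, Add(-7, K)), Pow(o, 2)), 35) = Add(Add(Pow(o, 2), Mul(K, Add(-7, K))), 35) = Add(35, Pow(o, 2), Mul(K, Add(-7, K))))
Function('A')(a) = -2 (Function('A')(a) = Add(-3, Mul(Add(a, a), Pow(Add(a, a), -1))) = Add(-3, Mul(Mul(2, a), Pow(Mul(2, a), -1))) = Add(-3, Mul(Mul(2, a), Mul(Rational(1, 2), Pow(a, -1)))) = Add(-3, 1) = -2)
Add(Mul(Function('A')(12), Pow(603, -1)), Mul(Function('s')(19, 64), Pow(830, -1))) = Add(Mul(-2, Pow(603, -1)), Mul(Add(35, Pow(19, 2), Pow(64, 2), Mul(-7, 19)), Pow(830, -1))) = Add(Mul(-2, Rational(1, 603)), Mul(Add(35, 361, 4096, -133), Rational(1, 830))) = Add(Rational(-2, 603), Mul(4359, Rational(1, 830))) = Add(Rational(-2, 603), Rational(4359, 830)) = Rational(2626817, 500490)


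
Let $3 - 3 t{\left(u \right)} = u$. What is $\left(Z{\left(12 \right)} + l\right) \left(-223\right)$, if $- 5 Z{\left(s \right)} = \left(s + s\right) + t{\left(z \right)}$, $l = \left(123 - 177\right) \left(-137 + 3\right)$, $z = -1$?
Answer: $- \frac{24187472}{15} \approx -1.6125 \cdot 10^{6}$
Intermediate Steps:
$t{\left(u \right)} = 1 - \frac{u}{3}$
$l = 7236$ ($l = \left(-54\right) \left(-134\right) = 7236$)
$Z{\left(s \right)} = - \frac{4}{15} - \frac{2 s}{5}$ ($Z{\left(s \right)} = - \frac{\left(s + s\right) + \left(1 - - \frac{1}{3}\right)}{5} = - \frac{2 s + \left(1 + \frac{1}{3}\right)}{5} = - \frac{2 s + \frac{4}{3}}{5} = - \frac{\frac{4}{3} + 2 s}{5} = - \frac{4}{15} - \frac{2 s}{5}$)
$\left(Z{\left(12 \right)} + l\right) \left(-223\right) = \left(\left(- \frac{4}{15} - \frac{24}{5}\right) + 7236\right) \left(-223\right) = \left(- \frac{76}{15} + 7236\right) \left(-223\right) = \frac{108464}{15} \left(-223\right) = - \frac{24187472}{15}$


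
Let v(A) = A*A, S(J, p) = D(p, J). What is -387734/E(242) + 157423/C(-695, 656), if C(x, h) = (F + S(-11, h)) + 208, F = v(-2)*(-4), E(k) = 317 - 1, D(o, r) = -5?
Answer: -11380295/29546 ≈ -385.17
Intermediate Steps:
S(J, p) = -5
E(k) = 316
v(A) = A²
F = -16 (F = (-2)²*(-4) = 4*(-4) = -16)
C(x, h) = 187 (C(x, h) = (-16 - 5) + 208 = -21 + 208 = 187)
-387734/E(242) + 157423/C(-695, 656) = -387734/316 + 157423/187 = -387734*1/316 + 157423*(1/187) = -193867/158 + 157423/187 = -11380295/29546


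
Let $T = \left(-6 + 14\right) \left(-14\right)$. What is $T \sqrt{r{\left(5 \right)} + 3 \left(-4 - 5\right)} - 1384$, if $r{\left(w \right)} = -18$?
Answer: $-1384 - 336 i \sqrt{5} \approx -1384.0 - 751.32 i$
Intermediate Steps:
$T = -112$ ($T = 8 \left(-14\right) = -112$)
$T \sqrt{r{\left(5 \right)} + 3 \left(-4 - 5\right)} - 1384 = - 112 \sqrt{-18 + 3 \left(-4 - 5\right)} - 1384 = - 112 \sqrt{-18 + 3 \left(-9\right)} - 1384 = - 112 \sqrt{-18 - 27} - 1384 = - 112 \sqrt{-45} - 1384 = - 112 \cdot 3 i \sqrt{5} - 1384 = - 336 i \sqrt{5} - 1384 = -1384 - 336 i \sqrt{5}$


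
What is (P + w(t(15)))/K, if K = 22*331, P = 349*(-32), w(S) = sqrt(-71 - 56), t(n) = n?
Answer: -5584/3641 + I*sqrt(127)/7282 ≈ -1.5336 + 0.0015476*I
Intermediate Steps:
w(S) = I*sqrt(127) (w(S) = sqrt(-127) = I*sqrt(127))
P = -11168
K = 7282
(P + w(t(15)))/K = (-11168 + I*sqrt(127))/7282 = (-11168 + I*sqrt(127))*(1/7282) = -5584/3641 + I*sqrt(127)/7282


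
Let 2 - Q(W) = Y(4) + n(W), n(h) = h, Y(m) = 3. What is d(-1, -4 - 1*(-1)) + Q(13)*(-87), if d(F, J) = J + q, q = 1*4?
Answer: 1219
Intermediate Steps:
Q(W) = -1 - W (Q(W) = 2 - (3 + W) = 2 + (-3 - W) = -1 - W)
q = 4
d(F, J) = 4 + J (d(F, J) = J + 4 = 4 + J)
d(-1, -4 - 1*(-1)) + Q(13)*(-87) = (4 + (-4 - 1*(-1))) + (-1 - 1*13)*(-87) = (4 + (-4 + 1)) + (-1 - 13)*(-87) = (4 - 3) - 14*(-87) = 1 + 1218 = 1219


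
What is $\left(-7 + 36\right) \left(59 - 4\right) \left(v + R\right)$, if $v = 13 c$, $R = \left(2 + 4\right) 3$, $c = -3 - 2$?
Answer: $-74965$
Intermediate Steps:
$c = -5$ ($c = -3 - 2 = -5$)
$R = 18$ ($R = 6 \cdot 3 = 18$)
$v = -65$ ($v = 13 \left(-5\right) = -65$)
$\left(-7 + 36\right) \left(59 - 4\right) \left(v + R\right) = \left(-7 + 36\right) \left(59 - 4\right) \left(-65 + 18\right) = 29 \cdot 55 \left(-47\right) = 1595 \left(-47\right) = -74965$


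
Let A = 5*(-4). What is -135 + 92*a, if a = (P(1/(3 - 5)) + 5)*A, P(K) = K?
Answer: -8415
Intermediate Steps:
A = -20
a = -90 (a = (1/(3 - 5) + 5)*(-20) = (1/(-2) + 5)*(-20) = (-½ + 5)*(-20) = (9/2)*(-20) = -90)
-135 + 92*a = -135 + 92*(-90) = -135 - 8280 = -8415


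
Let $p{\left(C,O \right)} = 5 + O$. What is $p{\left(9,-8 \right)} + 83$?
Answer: $80$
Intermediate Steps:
$p{\left(9,-8 \right)} + 83 = \left(5 - 8\right) + 83 = -3 + 83 = 80$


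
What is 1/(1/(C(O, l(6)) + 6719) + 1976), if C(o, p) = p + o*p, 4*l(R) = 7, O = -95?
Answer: 13109/25903386 ≈ 0.00050607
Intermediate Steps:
l(R) = 7/4 (l(R) = (1/4)*7 = 7/4)
1/(1/(C(O, l(6)) + 6719) + 1976) = 1/(1/(7*(1 - 95)/4 + 6719) + 1976) = 1/(1/((7/4)*(-94) + 6719) + 1976) = 1/(1/(-329/2 + 6719) + 1976) = 1/(1/(13109/2) + 1976) = 1/(2/13109 + 1976) = 1/(25903386/13109) = 13109/25903386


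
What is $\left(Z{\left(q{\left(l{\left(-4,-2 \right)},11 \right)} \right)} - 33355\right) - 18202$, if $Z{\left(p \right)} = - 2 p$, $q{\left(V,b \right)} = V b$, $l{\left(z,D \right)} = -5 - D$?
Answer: $-51491$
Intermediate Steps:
$\left(Z{\left(q{\left(l{\left(-4,-2 \right)},11 \right)} \right)} - 33355\right) - 18202 = \left(- 2 \left(-5 - -2\right) 11 - 33355\right) - 18202 = \left(- 2 \left(-5 + 2\right) 11 - 33355\right) - 18202 = \left(- 2 \left(\left(-3\right) 11\right) - 33355\right) - 18202 = \left(\left(-2\right) \left(-33\right) - 33355\right) - 18202 = \left(66 - 33355\right) - 18202 = -33289 - 18202 = -51491$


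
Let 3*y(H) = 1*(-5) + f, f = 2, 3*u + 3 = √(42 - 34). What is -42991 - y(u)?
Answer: -42990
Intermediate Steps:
u = -1 + 2*√2/3 (u = -1 + √(42 - 34)/3 = -1 + √8/3 = -1 + (2*√2)/3 = -1 + 2*√2/3 ≈ -0.057191)
y(H) = -1 (y(H) = (1*(-5) + 2)/3 = (-5 + 2)/3 = (⅓)*(-3) = -1)
-42991 - y(u) = -42991 - 1*(-1) = -42991 + 1 = -42990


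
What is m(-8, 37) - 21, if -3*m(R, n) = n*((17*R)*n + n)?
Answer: 61584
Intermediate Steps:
m(R, n) = -n*(n + 17*R*n)/3 (m(R, n) = -n*((17*R)*n + n)/3 = -n*(17*R*n + n)/3 = -n*(n + 17*R*n)/3)
m(-8, 37) - 21 = (1/3)*37**2*(-1 - 17*(-8)) - 21 = (1/3)*1369*(-1 + 136) - 21 = (1/3)*1369*135 - 21 = 61605 - 21 = 61584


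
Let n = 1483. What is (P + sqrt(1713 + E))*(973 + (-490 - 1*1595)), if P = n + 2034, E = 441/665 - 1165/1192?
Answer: -3910904 - 278*sqrt(5490569955710)/14155 ≈ -3.9569e+6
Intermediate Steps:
E = -35579/113240 (E = 441*(1/665) - 1165*1/1192 = 63/95 - 1165/1192 = -35579/113240 ≈ -0.31419)
P = 3517 (P = 1483 + 2034 = 3517)
(P + sqrt(1713 + E))*(973 + (-490 - 1*1595)) = (3517 + sqrt(1713 - 35579/113240))*(973 + (-490 - 1*1595)) = (3517 + sqrt(193944541/113240))*(973 + (-490 - 1595)) = (3517 + sqrt(5490569955710)/56620)*(973 - 2085) = (3517 + sqrt(5490569955710)/56620)*(-1112) = -3910904 - 278*sqrt(5490569955710)/14155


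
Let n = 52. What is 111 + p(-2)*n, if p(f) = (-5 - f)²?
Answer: 579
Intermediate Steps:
111 + p(-2)*n = 111 + (5 - 2)²*52 = 111 + 3²*52 = 111 + 9*52 = 111 + 468 = 579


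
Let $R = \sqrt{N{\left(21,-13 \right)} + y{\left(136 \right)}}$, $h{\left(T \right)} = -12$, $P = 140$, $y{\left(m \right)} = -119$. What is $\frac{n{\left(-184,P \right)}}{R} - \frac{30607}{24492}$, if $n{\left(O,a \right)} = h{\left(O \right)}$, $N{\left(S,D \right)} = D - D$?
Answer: $- \frac{30607}{24492} + \frac{12 i \sqrt{119}}{119} \approx -1.2497 + 1.1 i$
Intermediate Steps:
$N{\left(S,D \right)} = 0$
$n{\left(O,a \right)} = -12$
$R = i \sqrt{119}$ ($R = \sqrt{0 - 119} = \sqrt{-119} = i \sqrt{119} \approx 10.909 i$)
$\frac{n{\left(-184,P \right)}}{R} - \frac{30607}{24492} = - \frac{12}{i \sqrt{119}} - \frac{30607}{24492} = - 12 \left(- \frac{i \sqrt{119}}{119}\right) - \frac{30607}{24492} = \frac{12 i \sqrt{119}}{119} - \frac{30607}{24492} = - \frac{30607}{24492} + \frac{12 i \sqrt{119}}{119}$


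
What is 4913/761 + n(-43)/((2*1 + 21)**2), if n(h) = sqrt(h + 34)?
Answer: 4913/761 + 3*I/529 ≈ 6.456 + 0.0056711*I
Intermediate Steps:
n(h) = sqrt(34 + h)
4913/761 + n(-43)/((2*1 + 21)**2) = 4913/761 + sqrt(34 - 43)/((2*1 + 21)**2) = 4913*(1/761) + sqrt(-9)/((2 + 21)**2) = 4913/761 + (3*I)/(23**2) = 4913/761 + (3*I)/529 = 4913/761 + (3*I)*(1/529) = 4913/761 + 3*I/529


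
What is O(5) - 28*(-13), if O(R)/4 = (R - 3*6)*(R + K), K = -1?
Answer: 156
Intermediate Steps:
O(R) = 4*(-1 + R)*(-18 + R) (O(R) = 4*((R - 3*6)*(R - 1)) = 4*((R - 18)*(-1 + R)) = 4*((-18 + R)*(-1 + R)) = 4*((-1 + R)*(-18 + R)) = 4*(-1 + R)*(-18 + R))
O(5) - 28*(-13) = (72 - 76*5 + 4*5²) - 28*(-13) = (72 - 380 + 4*25) + 364 = (72 - 380 + 100) + 364 = -208 + 364 = 156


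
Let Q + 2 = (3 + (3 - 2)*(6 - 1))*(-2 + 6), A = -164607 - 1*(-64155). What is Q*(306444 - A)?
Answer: 12206880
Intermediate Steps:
A = -100452 (A = -164607 + 64155 = -100452)
Q = 30 (Q = -2 + (3 + (3 - 2)*(6 - 1))*(-2 + 6) = -2 + (3 + 1*5)*4 = -2 + (3 + 5)*4 = -2 + 8*4 = -2 + 32 = 30)
Q*(306444 - A) = 30*(306444 - 1*(-100452)) = 30*(306444 + 100452) = 30*406896 = 12206880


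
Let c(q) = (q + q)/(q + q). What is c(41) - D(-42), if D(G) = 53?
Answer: -52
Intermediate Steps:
c(q) = 1 (c(q) = (2*q)/((2*q)) = (2*q)*(1/(2*q)) = 1)
c(41) - D(-42) = 1 - 1*53 = 1 - 53 = -52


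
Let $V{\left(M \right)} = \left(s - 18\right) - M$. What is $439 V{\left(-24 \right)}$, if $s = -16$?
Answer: $-4390$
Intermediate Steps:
$V{\left(M \right)} = -34 - M$ ($V{\left(M \right)} = \left(-16 - 18\right) - M = -34 - M$)
$439 V{\left(-24 \right)} = 439 \left(-34 - -24\right) = 439 \left(-34 + 24\right) = 439 \left(-10\right) = -4390$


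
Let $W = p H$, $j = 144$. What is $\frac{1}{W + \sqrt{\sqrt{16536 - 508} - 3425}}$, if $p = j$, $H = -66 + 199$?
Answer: $\frac{1}{19152 + i \sqrt{3425 - 2 \sqrt{4007}}} \approx 5.2213 \cdot 10^{-5} - 1.566 \cdot 10^{-7} i$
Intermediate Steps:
$H = 133$
$p = 144$
$W = 19152$ ($W = 144 \cdot 133 = 19152$)
$\frac{1}{W + \sqrt{\sqrt{16536 - 508} - 3425}} = \frac{1}{19152 + \sqrt{\sqrt{16536 - 508} - 3425}} = \frac{1}{19152 + \sqrt{\sqrt{16028} - 3425}} = \frac{1}{19152 + \sqrt{2 \sqrt{4007} - 3425}} = \frac{1}{19152 + \sqrt{-3425 + 2 \sqrt{4007}}}$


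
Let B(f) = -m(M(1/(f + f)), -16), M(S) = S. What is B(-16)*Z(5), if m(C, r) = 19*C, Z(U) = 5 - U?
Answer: 0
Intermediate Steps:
B(f) = -19/(2*f) (B(f) = -19/(f + f) = -19/(2*f))
B(-16)*Z(5) = (-19/2/(-16))*(5 - 1*5) = (-19/2*(-1/16))*(5 - 5) = (19/32)*0 = 0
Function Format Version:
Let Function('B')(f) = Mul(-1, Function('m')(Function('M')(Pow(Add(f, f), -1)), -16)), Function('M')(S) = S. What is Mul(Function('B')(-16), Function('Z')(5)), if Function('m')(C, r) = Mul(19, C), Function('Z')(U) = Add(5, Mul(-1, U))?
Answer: 0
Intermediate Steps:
Function('B')(f) = Mul(Rational(-19, 2), Pow(f, -1)) (Function('B')(f) = Mul(-1, Mul(19, Pow(Add(f, f), -1))) = Mul(-1, Mul(19, Pow(Mul(2, f), -1))) = Mul(-1, Mul(19, Mul(Rational(1, 2), Pow(f, -1)))) = Mul(-1, Mul(Rational(19, 2), Pow(f, -1))) = Mul(Rational(-19, 2), Pow(f, -1)))
Mul(Function('B')(-16), Function('Z')(5)) = Mul(Mul(Rational(-19, 2), Pow(-16, -1)), Add(5, Mul(-1, 5))) = Mul(Mul(Rational(-19, 2), Rational(-1, 16)), Add(5, -5)) = Mul(Rational(19, 32), 0) = 0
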